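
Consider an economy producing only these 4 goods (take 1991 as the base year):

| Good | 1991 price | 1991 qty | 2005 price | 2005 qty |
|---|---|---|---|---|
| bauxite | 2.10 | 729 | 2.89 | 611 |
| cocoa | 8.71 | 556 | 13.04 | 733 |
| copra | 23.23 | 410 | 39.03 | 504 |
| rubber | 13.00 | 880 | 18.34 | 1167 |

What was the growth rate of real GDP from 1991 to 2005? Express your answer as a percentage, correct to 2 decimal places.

Real GDP 1991 = Nominal GDP 1991 = 2.10·729 + 8.71·556 + 23.23·410 + 13.00·880 = 27337.96.
Real GDP 2005 (at 1991 prices) = 2.10·611 + 8.71·733 + 23.23·504 + 13.00·1167 = 34546.45.
Real growth = 34546.45/27337.96 − 1 = 0.2637.

26.37%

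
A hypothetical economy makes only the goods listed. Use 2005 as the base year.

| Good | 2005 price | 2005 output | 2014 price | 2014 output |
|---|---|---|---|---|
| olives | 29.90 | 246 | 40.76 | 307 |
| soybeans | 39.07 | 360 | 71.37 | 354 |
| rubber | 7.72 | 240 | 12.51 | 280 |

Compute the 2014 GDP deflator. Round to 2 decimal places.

164.00

Nominal GDP 2014 = 40.76·307 + 71.37·354 + 12.51·280 = 41281.10.
Real GDP 2014 (at 2005 prices) = 29.90·307 + 39.07·354 + 7.72·280 = 25171.68.
Deflator = Nominal/Real × 100 = 41281.10/25171.68 × 100 = 163.998.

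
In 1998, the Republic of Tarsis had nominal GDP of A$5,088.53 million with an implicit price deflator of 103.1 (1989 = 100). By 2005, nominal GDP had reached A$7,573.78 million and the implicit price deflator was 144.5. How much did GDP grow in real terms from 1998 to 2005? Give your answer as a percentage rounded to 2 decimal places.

6.20%

Deflate each year: 1998 → 5088.53/1.031 = 4935.53; 2005 → 7573.78/1.445 = 5241.37.
So real GDP changed by 5241.37/4935.53 − 1 = 0.0620, i.e. 6.20%.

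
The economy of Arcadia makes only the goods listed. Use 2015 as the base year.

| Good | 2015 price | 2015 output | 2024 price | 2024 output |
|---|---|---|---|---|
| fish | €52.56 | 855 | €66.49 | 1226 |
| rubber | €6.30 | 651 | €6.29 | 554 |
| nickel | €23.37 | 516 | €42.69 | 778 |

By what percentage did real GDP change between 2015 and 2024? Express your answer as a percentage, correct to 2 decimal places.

Real GDP 2015 = Nominal GDP 2015 = 52.56·855 + 6.30·651 + 23.37·516 = 61099.02.
Real GDP 2024 (at 2015 prices) = 52.56·1226 + 6.30·554 + 23.37·778 = 86110.62.
Real growth = 86110.62/61099.02 − 1 = 0.4094.

40.94%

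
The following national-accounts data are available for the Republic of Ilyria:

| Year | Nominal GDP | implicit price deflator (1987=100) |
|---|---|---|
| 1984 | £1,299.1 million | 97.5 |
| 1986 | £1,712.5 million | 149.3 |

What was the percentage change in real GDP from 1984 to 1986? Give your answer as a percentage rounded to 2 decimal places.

Real GDP 1984 = 1299.1 / 0.975 = 1332.41.
Real GDP 1986 = 1712.5 / 1.493 = 1147.02.
Real growth = 1147.02 / 1332.41 − 1 = -0.1391.

-13.91%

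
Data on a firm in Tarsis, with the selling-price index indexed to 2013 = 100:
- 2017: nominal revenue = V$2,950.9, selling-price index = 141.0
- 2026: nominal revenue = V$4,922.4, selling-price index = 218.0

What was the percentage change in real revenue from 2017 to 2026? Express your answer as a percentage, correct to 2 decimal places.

Real revenue 2017 = 2950.9 / 1.410 = 2092.84.
Real revenue 2026 = 4922.4 / 2.180 = 2257.98.
Real growth = 2257.98 / 2092.84 − 1 = 0.0789.

7.89%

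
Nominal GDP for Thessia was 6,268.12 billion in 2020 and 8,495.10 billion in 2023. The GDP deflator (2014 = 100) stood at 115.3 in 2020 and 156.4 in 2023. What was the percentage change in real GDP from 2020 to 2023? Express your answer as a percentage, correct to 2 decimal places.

Real GDP 2020 = 6268.12 / 1.153 = 5436.36.
Real GDP 2023 = 8495.10 / 1.564 = 5431.65.
Real growth = 5431.65 / 5436.36 − 1 = -0.0009.

-0.09%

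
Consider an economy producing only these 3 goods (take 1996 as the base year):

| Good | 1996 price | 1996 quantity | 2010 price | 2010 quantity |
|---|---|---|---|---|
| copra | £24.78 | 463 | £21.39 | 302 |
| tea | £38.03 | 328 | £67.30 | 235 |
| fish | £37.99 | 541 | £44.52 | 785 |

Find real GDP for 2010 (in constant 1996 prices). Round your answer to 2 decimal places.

£46242.76

Real GDP 2010 = Σ (p_1996 × q_2010) = 24.78·302 + 38.03·235 + 37.99·785 = 46242.76.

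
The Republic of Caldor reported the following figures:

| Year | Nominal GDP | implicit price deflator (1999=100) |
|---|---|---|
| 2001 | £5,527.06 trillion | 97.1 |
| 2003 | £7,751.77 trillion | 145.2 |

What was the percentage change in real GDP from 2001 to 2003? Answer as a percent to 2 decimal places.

-6.21%

Deflate each year: 2001 → 5527.06/0.971 = 5692.13; 2003 → 7751.77/1.452 = 5338.68.
So real GDP changed by 5338.68/5692.13 − 1 = -0.0621, i.e. -6.21%.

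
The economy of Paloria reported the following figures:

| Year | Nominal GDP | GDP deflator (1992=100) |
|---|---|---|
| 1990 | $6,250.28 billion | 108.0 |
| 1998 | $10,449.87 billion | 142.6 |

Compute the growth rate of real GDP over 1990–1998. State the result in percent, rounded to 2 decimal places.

Deflate each year: 1990 → 6250.28/1.080 = 5787.30; 1998 → 10449.87/1.426 = 7328.10.
So real GDP changed by 7328.10/5787.30 − 1 = 0.2662, i.e. 26.62%.

26.62%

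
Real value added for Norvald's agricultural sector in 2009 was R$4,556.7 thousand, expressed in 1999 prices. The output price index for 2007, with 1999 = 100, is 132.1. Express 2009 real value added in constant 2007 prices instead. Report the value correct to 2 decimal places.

Real value added in 2007 prices = Real value added in 1999 prices × (P_2007/P_1999) = 4556.7 × 1.321 = 6019.40.

R$6,019.40 thousand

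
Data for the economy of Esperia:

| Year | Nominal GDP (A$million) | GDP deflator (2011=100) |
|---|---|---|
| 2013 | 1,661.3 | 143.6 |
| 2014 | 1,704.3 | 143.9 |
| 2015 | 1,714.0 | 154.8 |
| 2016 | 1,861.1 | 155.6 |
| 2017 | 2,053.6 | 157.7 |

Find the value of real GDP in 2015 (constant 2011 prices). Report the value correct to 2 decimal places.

A$1,107.24 million

Real GDP 2015 = 1714.0 / 1.548 = 1107.24.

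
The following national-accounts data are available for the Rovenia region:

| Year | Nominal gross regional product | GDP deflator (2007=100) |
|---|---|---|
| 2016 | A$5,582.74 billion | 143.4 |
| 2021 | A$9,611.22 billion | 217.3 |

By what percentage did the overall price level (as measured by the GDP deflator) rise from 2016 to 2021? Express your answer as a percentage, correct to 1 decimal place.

51.5%

Price-level change = 217.3 / 143.4 − 1 = 0.5153.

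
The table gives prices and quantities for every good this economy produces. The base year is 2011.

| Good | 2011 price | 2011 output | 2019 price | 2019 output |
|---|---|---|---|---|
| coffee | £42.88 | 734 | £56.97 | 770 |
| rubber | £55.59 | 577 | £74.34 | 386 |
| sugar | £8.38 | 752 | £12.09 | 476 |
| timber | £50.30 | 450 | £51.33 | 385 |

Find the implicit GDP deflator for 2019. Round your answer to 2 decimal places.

126.02

Nominal GDP 2019 = 56.97·770 + 74.34·386 + 12.09·476 + 51.33·385 = 98079.03.
Real GDP 2019 (at 2011 prices) = 42.88·770 + 55.59·386 + 8.38·476 + 50.30·385 = 77829.72.
Deflator = Nominal/Real × 100 = 98079.03/77829.72 × 100 = 126.017.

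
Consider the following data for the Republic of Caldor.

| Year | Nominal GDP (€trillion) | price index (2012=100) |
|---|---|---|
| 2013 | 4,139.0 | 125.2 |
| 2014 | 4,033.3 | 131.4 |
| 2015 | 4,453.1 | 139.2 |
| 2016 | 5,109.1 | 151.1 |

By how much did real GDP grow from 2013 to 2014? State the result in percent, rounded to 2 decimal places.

-7.15%

Real GDP 2013 = 4139.0/1.252 = 3305.91.
Real GDP 2014 = 4033.3/1.314 = 3069.48.
Change = 3069.48/3305.91 − 1 = -0.0715.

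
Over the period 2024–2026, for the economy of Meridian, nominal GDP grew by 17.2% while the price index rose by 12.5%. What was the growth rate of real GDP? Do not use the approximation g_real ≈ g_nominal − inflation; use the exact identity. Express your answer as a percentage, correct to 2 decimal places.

4.18%

(1 + g_nom) = (1 + g_real)(1 + π), so g_real = 1.1720 / 1.1250 − 1 = 0.04178.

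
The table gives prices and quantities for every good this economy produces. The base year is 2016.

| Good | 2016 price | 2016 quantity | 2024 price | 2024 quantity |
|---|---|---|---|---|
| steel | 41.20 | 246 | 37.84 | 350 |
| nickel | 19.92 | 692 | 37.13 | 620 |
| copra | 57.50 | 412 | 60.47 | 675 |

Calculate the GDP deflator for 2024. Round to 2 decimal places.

Nominal GDP 2024 = 37.84·350 + 37.13·620 + 60.47·675 = 77081.85.
Real GDP 2024 (at 2016 prices) = 41.20·350 + 19.92·620 + 57.50·675 = 65582.90.
Deflator = Nominal/Real × 100 = 77081.85/65582.90 × 100 = 117.533.

117.53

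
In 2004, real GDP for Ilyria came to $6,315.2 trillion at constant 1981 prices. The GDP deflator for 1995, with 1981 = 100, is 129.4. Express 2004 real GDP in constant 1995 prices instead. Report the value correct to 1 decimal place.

Real GDP in 1995 prices = Real GDP in 1981 prices × (P_1995/P_1981) = 6315.2 × 1.294 = 8171.87.

$8,171.9 trillion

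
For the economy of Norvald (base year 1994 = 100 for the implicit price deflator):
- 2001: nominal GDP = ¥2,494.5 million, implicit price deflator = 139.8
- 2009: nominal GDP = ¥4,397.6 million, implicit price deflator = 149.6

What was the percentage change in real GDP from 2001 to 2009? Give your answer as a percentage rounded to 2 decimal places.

64.74%

Deflate each year: 2001 → 2494.5/1.398 = 1784.33; 2009 → 4397.6/1.496 = 2939.57.
So real GDP changed by 2939.57/1784.33 − 1 = 0.6474, i.e. 64.74%.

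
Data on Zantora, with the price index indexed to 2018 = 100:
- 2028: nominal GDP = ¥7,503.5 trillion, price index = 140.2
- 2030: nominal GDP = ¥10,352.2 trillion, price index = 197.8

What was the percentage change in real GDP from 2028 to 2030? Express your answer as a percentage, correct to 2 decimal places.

-2.21%

Deflate each year: 2028 → 7503.5/1.402 = 5352.00; 2030 → 10352.2/1.978 = 5233.67.
So real GDP changed by 5233.67/5352.00 − 1 = -0.0221, i.e. -2.21%.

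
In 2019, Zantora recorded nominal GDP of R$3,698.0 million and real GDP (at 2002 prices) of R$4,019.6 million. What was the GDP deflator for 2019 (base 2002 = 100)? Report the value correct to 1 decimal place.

GDP deflator = (Nominal / Real) × 100 = 3698.0 / 4019.6 × 100 = 92.00.

92.0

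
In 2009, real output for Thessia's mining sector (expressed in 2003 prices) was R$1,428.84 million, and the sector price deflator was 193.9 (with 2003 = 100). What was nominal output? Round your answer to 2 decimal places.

Nominal output = Real × (sector price deflator/100) = 1428.84 × 1.939 = 2770.52.

R$2,770.52 million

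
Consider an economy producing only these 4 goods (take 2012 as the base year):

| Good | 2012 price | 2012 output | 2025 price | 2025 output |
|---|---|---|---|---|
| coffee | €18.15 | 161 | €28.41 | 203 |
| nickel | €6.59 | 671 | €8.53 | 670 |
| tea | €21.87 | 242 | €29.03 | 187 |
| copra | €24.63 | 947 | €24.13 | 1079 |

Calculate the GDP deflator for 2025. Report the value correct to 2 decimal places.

110.79

Nominal GDP 2025 = 28.41·203 + 8.53·670 + 29.03·187 + 24.13·1079 = 42947.21.
Real GDP 2025 (at 2012 prices) = 18.15·203 + 6.59·670 + 21.87·187 + 24.63·1079 = 38765.21.
Deflator = Nominal/Real × 100 = 42947.21/38765.21 × 100 = 110.788.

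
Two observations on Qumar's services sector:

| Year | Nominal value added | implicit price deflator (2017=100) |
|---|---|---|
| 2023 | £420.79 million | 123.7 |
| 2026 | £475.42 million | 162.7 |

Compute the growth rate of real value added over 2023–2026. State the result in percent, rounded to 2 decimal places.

-14.10%

Real value added 2023 = 420.79 / 1.237 = 340.17.
Real value added 2026 = 475.42 / 1.627 = 292.21.
Real growth = 292.21 / 340.17 − 1 = -0.1410.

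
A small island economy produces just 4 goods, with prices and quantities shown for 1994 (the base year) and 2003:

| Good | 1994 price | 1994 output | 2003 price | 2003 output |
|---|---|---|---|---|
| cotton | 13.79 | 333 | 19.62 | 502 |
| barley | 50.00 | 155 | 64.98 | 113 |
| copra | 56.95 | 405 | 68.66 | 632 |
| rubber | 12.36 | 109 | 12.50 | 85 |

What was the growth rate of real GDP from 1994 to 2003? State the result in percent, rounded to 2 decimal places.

34.99%

Real GDP 1994 = Nominal GDP 1994 = 13.79·333 + 50.00·155 + 56.95·405 + 12.36·109 = 36754.06.
Real GDP 2003 (at 1994 prices) = 13.79·502 + 50.00·113 + 56.95·632 + 12.36·85 = 49615.58.
Real growth = 49615.58/36754.06 − 1 = 0.3499.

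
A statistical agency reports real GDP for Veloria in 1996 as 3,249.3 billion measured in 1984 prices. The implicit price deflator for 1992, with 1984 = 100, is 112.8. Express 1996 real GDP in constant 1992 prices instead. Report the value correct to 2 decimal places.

Real GDP in 1992 prices = Real GDP in 1984 prices × (P_1992/P_1984) = 3249.3 × 1.128 = 3665.21.

3,665.21 billion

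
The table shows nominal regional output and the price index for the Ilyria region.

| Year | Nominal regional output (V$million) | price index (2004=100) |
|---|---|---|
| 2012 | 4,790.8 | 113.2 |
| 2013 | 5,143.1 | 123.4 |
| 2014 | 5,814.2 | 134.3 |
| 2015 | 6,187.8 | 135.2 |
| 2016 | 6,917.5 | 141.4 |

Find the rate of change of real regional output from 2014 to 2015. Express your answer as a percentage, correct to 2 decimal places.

Real regional output 2014 = 5814.2/1.343 = 4329.26.
Real regional output 2015 = 6187.8/1.352 = 4576.78.
Change = 4576.78/4329.26 − 1 = 0.0572.

5.72%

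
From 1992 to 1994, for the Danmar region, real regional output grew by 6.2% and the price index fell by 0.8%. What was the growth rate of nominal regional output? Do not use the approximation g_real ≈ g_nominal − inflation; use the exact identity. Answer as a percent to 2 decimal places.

5.35%

(1 + g_nom) = (1 + g_real)(1 + π) = 1.0620 × 0.9920 = 1.05350.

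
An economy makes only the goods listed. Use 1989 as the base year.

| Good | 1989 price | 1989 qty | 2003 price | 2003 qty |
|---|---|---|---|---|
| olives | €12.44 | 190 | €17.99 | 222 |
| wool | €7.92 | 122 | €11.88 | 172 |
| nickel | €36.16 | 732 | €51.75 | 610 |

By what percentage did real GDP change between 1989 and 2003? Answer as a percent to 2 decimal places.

Real GDP 1989 = Nominal GDP 1989 = 12.44·190 + 7.92·122 + 36.16·732 = 29798.96.
Real GDP 2003 (at 1989 prices) = 12.44·222 + 7.92·172 + 36.16·610 = 26181.52.
Real growth = 26181.52/29798.96 − 1 = -0.1214.

-12.14%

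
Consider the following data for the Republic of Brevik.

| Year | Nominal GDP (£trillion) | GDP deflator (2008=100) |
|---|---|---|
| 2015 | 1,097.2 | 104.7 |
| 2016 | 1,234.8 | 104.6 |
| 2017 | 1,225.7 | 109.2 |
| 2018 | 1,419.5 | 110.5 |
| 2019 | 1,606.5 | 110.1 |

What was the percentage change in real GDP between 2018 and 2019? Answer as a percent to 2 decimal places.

Real GDP 2018 = 1419.5/1.105 = 1284.62.
Real GDP 2019 = 1606.5/1.101 = 1459.13.
Change = 1459.13/1284.62 − 1 = 0.1358.

13.58%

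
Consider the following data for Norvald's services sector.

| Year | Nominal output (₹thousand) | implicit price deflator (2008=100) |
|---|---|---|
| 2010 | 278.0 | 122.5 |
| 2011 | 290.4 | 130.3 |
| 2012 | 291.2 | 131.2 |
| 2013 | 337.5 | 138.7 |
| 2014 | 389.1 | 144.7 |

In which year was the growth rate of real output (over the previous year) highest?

2011: real = 290.4/1.303 = 222.87; growth vs 2010 (226.94) = -1.79%.
2012: real = 291.2/1.312 = 221.95; growth vs 2011 (222.87) = -0.41%.
2013: real = 337.5/1.387 = 243.33; growth vs 2012 (221.95) = 9.63%.
2014: real = 389.1/1.447 = 268.90; growth vs 2013 (243.33) = 10.51%.

2014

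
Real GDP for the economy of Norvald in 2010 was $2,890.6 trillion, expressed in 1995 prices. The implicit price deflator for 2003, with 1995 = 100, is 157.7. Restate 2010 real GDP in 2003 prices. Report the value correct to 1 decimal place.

$4,558.5 trillion

Real GDP in 2003 prices = Real GDP in 1995 prices × (P_2003/P_1995) = 2890.6 × 1.577 = 4558.48.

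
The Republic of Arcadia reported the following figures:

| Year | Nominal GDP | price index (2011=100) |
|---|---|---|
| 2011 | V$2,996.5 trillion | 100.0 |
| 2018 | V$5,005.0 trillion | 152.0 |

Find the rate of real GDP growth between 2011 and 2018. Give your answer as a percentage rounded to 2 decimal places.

9.89%

Deflate each year: 2011 → 2996.5/1.000 = 2996.50; 2018 → 5005.0/1.520 = 3292.76.
So real GDP changed by 3292.76/2996.50 − 1 = 0.0989, i.e. 9.89%.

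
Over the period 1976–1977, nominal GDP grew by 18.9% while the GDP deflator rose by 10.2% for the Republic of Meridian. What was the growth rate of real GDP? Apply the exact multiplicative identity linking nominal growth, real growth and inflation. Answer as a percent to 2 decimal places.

(1 + g_nom) = (1 + g_real)(1 + π), so g_real = 1.1890 / 1.1020 − 1 = 0.07895.

7.89%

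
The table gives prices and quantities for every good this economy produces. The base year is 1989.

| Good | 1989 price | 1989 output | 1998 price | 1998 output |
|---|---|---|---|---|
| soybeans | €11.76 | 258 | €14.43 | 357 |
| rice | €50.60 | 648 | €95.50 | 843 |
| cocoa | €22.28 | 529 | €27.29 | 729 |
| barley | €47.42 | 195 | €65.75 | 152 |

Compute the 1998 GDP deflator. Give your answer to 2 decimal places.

164.35

Nominal GDP 1998 = 14.43·357 + 95.50·843 + 27.29·729 + 65.75·152 = 115546.42.
Real GDP 1998 (at 1989 prices) = 11.76·357 + 50.60·843 + 22.28·729 + 47.42·152 = 70304.08.
Deflator = Nominal/Real × 100 = 115546.42/70304.08 × 100 = 164.352.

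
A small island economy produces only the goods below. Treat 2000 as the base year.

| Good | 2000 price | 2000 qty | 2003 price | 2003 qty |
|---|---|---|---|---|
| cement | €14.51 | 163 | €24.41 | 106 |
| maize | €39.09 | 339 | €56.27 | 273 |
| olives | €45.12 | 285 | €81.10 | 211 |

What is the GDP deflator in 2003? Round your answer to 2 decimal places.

161.35

Nominal GDP 2003 = 24.41·106 + 56.27·273 + 81.10·211 = 35061.27.
Real GDP 2003 (at 2000 prices) = 14.51·106 + 39.09·273 + 45.12·211 = 21729.95.
Deflator = Nominal/Real × 100 = 35061.27/21729.95 × 100 = 161.350.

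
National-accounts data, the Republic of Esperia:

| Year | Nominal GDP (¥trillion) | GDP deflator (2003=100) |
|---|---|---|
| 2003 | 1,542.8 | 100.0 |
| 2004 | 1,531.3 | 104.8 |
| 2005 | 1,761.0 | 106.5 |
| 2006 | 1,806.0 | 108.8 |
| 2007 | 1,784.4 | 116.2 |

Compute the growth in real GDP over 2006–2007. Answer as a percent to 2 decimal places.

-7.49%

Real GDP 2006 = 1806.0/1.088 = 1659.93.
Real GDP 2007 = 1784.4/1.162 = 1535.63.
Change = 1535.63/1659.93 − 1 = -0.0749.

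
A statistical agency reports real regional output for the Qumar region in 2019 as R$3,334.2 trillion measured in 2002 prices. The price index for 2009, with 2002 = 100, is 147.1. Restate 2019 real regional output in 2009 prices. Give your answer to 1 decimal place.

R$4,904.6 trillion

Real regional output in 2009 prices = Real regional output in 2002 prices × (P_2009/P_2002) = 3334.2 × 1.471 = 4904.61.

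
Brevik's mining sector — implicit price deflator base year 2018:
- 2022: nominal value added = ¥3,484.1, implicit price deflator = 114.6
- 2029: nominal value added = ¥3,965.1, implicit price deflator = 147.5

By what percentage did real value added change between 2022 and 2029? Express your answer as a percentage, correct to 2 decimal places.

Deflate each year: 2022 → 3484.1/1.146 = 3040.23; 2029 → 3965.1/1.475 = 2688.20.
So real value added changed by 2688.20/3040.23 − 1 = -0.1158, i.e. -11.58%.

-11.58%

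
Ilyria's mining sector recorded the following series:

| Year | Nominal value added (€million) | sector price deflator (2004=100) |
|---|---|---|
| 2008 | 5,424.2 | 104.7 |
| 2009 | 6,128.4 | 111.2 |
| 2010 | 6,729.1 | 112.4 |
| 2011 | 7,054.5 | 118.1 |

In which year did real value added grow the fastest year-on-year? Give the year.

2010

2009: real = 6128.4/1.112 = 5511.15; growth vs 2008 (5180.71) = 6.38%.
2010: real = 6729.1/1.124 = 5986.74; growth vs 2009 (5511.15) = 8.63%.
2011: real = 7054.5/1.181 = 5973.33; growth vs 2010 (5986.74) = -0.22%.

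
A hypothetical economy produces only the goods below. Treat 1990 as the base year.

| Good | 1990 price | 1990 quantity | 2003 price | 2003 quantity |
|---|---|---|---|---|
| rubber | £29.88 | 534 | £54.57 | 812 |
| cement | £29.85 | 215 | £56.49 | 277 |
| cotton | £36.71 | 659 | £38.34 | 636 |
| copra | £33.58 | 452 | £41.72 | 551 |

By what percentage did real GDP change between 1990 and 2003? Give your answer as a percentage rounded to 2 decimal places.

Real GDP 1990 = Nominal GDP 1990 = 29.88·534 + 29.85·215 + 36.71·659 + 33.58·452 = 61743.72.
Real GDP 2003 (at 1990 prices) = 29.88·812 + 29.85·277 + 36.71·636 + 33.58·551 = 74381.15.
Real growth = 74381.15/61743.72 − 1 = 0.2047.

20.47%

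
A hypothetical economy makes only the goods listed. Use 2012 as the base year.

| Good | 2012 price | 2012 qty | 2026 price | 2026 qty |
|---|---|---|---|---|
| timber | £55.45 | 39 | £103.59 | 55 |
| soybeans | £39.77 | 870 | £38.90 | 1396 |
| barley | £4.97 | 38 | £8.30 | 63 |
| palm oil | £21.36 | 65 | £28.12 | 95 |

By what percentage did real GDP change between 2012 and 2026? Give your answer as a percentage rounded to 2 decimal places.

Real GDP 2012 = Nominal GDP 2012 = 55.45·39 + 39.77·870 + 4.97·38 + 21.36·65 = 38339.71.
Real GDP 2026 (at 2012 prices) = 55.45·55 + 39.77·1396 + 4.97·63 + 21.36·95 = 60910.98.
Real growth = 60910.98/38339.71 − 1 = 0.5887.

58.87%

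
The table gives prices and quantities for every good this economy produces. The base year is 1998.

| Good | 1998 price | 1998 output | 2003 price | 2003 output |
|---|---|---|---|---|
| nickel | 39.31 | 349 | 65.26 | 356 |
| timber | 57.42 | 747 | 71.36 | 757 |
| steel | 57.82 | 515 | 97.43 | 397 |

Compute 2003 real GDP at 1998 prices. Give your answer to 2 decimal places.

80415.84

Real GDP 2003 = Σ (p_1998 × q_2003) = 39.31·356 + 57.42·757 + 57.82·397 = 80415.84.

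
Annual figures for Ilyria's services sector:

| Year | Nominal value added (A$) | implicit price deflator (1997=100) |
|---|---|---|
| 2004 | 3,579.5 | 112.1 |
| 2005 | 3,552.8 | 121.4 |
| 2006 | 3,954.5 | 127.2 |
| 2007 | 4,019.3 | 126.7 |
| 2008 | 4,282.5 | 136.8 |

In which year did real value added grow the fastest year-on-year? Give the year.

2006

2005: real = 3552.8/1.214 = 2926.52; growth vs 2004 (3193.13) = -8.35%.
2006: real = 3954.5/1.272 = 3108.88; growth vs 2005 (2926.52) = 6.23%.
2007: real = 4019.3/1.267 = 3172.30; growth vs 2006 (3108.88) = 2.04%.
2008: real = 4282.5/1.368 = 3130.48; growth vs 2007 (3172.30) = -1.32%.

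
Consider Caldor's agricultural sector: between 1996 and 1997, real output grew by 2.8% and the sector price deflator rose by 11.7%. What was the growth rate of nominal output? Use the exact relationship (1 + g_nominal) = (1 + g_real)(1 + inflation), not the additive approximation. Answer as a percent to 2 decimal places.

(1 + g_nom) = (1 + g_real)(1 + π) = 1.0280 × 1.1170 = 1.14828.

14.83%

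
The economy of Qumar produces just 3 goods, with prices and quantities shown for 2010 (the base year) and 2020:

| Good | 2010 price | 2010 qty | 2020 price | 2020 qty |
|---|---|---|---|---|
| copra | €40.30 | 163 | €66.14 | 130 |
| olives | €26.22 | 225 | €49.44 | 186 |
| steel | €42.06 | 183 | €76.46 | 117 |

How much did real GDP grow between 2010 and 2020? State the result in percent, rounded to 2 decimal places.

-25.43%

Real GDP 2010 = Nominal GDP 2010 = 40.30·163 + 26.22·225 + 42.06·183 = 20165.38.
Real GDP 2020 (at 2010 prices) = 40.30·130 + 26.22·186 + 42.06·117 = 15036.94.
Real growth = 15036.94/20165.38 − 1 = -0.2543.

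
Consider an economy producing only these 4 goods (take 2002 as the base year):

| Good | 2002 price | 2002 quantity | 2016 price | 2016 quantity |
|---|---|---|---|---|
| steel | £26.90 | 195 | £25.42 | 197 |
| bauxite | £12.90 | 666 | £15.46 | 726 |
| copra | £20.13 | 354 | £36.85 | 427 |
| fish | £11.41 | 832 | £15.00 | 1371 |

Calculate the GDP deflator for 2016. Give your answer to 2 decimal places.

Nominal GDP 2016 = 25.42·197 + 15.46·726 + 36.85·427 + 15.00·1371 = 52531.65.
Real GDP 2016 (at 2002 prices) = 26.90·197 + 12.90·726 + 20.13·427 + 11.41·1371 = 38903.32.
Deflator = Nominal/Real × 100 = 52531.65/38903.32 × 100 = 135.031.

135.03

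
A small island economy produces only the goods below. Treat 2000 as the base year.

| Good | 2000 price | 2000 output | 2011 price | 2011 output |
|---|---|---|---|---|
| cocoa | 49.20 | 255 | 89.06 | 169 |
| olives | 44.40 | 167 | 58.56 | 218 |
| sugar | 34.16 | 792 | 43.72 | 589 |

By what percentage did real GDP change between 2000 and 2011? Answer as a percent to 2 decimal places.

-18.93%

Real GDP 2000 = Nominal GDP 2000 = 49.20·255 + 44.40·167 + 34.16·792 = 47015.52.
Real GDP 2011 (at 2000 prices) = 49.20·169 + 44.40·218 + 34.16·589 = 38114.24.
Real growth = 38114.24/47015.52 − 1 = -0.1893.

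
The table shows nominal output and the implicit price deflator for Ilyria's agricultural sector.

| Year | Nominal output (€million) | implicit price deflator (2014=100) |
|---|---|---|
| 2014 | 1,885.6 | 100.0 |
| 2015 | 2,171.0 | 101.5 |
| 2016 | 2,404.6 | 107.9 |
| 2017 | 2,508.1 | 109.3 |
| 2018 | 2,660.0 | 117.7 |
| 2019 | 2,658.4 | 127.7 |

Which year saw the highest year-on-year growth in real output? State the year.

2015: real = 2171.0/1.015 = 2138.92; growth vs 2014 (1885.60) = 13.43%.
2016: real = 2404.6/1.079 = 2228.54; growth vs 2015 (2138.92) = 4.19%.
2017: real = 2508.1/1.093 = 2294.69; growth vs 2016 (2228.54) = 2.97%.
2018: real = 2660.0/1.177 = 2259.98; growth vs 2017 (2294.69) = -1.51%.
2019: real = 2658.4/1.277 = 2081.75; growth vs 2018 (2259.98) = -7.89%.

2015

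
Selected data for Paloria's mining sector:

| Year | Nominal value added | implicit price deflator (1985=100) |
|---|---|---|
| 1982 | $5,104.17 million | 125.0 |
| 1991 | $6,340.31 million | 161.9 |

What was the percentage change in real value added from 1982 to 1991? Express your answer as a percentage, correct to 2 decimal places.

Real value added 1982 = 5104.17 / 1.250 = 4083.34.
Real value added 1991 = 6340.31 / 1.619 = 3916.19.
Real growth = 3916.19 / 4083.34 − 1 = -0.0409.

-4.09%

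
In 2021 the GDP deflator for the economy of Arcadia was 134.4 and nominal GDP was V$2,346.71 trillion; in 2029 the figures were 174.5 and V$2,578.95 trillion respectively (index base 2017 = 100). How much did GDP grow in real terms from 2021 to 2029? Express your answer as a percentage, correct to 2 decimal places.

-15.36%

Deflate each year: 2021 → 2346.71/1.344 = 1746.06; 2029 → 2578.95/1.745 = 1477.91.
So real GDP changed by 1477.91/1746.06 − 1 = -0.1536, i.e. -15.36%.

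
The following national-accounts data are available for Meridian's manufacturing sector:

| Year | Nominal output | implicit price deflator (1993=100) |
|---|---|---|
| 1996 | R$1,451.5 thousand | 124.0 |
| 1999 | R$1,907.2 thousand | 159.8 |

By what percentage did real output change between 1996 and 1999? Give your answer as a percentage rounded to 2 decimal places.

1.96%

Real output 1996 = 1451.5 / 1.240 = 1170.56.
Real output 1999 = 1907.2 / 1.598 = 1193.49.
Real growth = 1193.49 / 1170.56 − 1 = 0.0196.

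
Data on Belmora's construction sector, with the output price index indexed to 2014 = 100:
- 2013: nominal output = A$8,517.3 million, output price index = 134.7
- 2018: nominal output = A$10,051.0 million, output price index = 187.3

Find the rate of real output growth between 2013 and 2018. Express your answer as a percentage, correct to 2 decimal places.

-15.13%

Deflate each year: 2013 → 8517.3/1.347 = 6323.16; 2018 → 10051.0/1.873 = 5366.26.
So real output changed by 5366.26/6323.16 − 1 = -0.1513, i.e. -15.13%.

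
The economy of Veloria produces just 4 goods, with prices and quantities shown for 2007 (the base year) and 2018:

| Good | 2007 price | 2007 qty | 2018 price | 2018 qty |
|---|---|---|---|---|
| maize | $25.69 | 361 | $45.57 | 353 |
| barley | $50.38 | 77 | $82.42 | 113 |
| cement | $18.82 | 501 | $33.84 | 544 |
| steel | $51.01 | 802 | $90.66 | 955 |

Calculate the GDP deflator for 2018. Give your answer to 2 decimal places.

176.88

Nominal GDP 2018 = 45.57·353 + 82.42·113 + 33.84·544 + 90.66·955 = 130388.93.
Real GDP 2018 (at 2007 prices) = 25.69·353 + 50.38·113 + 18.82·544 + 51.01·955 = 73714.14.
Deflator = Nominal/Real × 100 = 130388.93/73714.14 × 100 = 176.885.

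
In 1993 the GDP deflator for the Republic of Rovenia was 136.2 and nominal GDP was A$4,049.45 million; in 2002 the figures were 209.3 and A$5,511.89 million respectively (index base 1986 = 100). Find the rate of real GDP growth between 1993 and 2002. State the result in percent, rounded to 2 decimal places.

-11.42%

Deflate each year: 1993 → 4049.45/1.362 = 2973.16; 2002 → 5511.89/2.093 = 2633.49.
So real GDP changed by 2633.49/2973.16 − 1 = -0.1142, i.e. -11.42%.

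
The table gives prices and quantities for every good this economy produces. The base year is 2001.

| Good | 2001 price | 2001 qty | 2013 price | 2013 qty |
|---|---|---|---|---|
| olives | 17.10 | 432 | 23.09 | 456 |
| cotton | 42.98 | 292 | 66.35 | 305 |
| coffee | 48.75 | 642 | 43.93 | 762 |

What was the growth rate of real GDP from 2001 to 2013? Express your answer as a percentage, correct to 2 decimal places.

Real GDP 2001 = Nominal GDP 2001 = 17.10·432 + 42.98·292 + 48.75·642 = 51234.86.
Real GDP 2013 (at 2001 prices) = 17.10·456 + 42.98·305 + 48.75·762 = 58054.00.
Real growth = 58054.00/51234.86 − 1 = 0.1331.

13.31%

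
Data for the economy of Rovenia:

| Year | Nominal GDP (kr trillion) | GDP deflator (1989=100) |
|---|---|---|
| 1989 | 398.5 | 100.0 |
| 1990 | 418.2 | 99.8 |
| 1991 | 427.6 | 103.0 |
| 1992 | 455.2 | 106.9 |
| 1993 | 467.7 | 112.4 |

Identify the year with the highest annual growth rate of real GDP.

1990

1990: real = 418.2/0.998 = 419.04; growth vs 1989 (398.50) = 5.15%.
1991: real = 427.6/1.030 = 415.15; growth vs 1990 (419.04) = -0.93%.
1992: real = 455.2/1.069 = 425.82; growth vs 1991 (415.15) = 2.57%.
1993: real = 467.7/1.124 = 416.10; growth vs 1992 (425.82) = -2.28%.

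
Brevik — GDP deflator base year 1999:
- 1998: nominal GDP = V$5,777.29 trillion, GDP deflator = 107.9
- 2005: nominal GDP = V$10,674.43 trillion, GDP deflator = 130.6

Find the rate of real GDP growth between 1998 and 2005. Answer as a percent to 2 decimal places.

Real GDP 1998 = 5777.29 / 1.079 = 5354.30.
Real GDP 2005 = 10674.43 / 1.306 = 8173.38.
Real growth = 8173.38 / 5354.30 − 1 = 0.5265.

52.65%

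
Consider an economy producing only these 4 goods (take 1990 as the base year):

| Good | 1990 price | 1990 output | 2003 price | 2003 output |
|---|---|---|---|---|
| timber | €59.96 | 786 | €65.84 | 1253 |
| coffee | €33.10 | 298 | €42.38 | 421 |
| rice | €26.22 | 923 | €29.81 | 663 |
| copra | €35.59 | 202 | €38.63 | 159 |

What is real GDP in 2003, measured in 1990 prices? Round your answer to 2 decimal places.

Real GDP 2003 = Σ (p_1990 × q_2003) = 59.96·1253 + 33.10·421 + 26.22·663 + 35.59·159 = 112107.65.

€112107.65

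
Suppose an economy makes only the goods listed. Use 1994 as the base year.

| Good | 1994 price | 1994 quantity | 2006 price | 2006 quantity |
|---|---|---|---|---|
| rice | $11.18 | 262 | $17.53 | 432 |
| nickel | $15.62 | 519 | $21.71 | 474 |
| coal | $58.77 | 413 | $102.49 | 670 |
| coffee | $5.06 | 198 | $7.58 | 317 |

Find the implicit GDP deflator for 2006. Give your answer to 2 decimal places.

Nominal GDP 2006 = 17.53·432 + 21.71·474 + 102.49·670 + 7.58·317 = 88934.66.
Real GDP 2006 (at 1994 prices) = 11.18·432 + 15.62·474 + 58.77·670 + 5.06·317 = 53213.56.
Deflator = Nominal/Real × 100 = 88934.66/53213.56 × 100 = 167.128.

167.13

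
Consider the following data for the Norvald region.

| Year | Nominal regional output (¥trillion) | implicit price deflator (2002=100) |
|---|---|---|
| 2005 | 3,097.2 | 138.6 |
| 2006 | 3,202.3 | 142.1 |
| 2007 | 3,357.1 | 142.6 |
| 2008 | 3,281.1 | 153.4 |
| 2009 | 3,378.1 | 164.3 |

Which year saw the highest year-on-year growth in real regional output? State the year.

2007

2006: real = 3202.3/1.421 = 2253.55; growth vs 2005 (2234.63) = 0.85%.
2007: real = 3357.1/1.426 = 2354.21; growth vs 2006 (2253.55) = 4.47%.
2008: real = 3281.1/1.534 = 2138.92; growth vs 2007 (2354.21) = -9.14%.
2009: real = 3378.1/1.643 = 2056.06; growth vs 2008 (2138.92) = -3.87%.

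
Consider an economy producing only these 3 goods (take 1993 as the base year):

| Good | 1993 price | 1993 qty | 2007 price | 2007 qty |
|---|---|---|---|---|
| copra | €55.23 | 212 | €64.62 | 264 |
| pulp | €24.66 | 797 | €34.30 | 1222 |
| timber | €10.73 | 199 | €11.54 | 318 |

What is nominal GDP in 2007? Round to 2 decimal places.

€62644.00

Nominal GDP 2007 = Σ (p_2007 × q_2007) = 64.62·264 + 34.30·1222 + 11.54·318 = 62644.00.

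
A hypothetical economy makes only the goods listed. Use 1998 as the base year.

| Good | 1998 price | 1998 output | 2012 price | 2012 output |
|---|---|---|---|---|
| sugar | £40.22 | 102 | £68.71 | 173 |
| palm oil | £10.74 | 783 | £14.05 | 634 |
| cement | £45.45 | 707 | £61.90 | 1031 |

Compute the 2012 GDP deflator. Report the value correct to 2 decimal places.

Nominal GDP 2012 = 68.71·173 + 14.05·634 + 61.90·1031 = 84613.43.
Real GDP 2012 (at 1998 prices) = 40.22·173 + 10.74·634 + 45.45·1031 = 60626.17.
Deflator = Nominal/Real × 100 = 84613.43/60626.17 × 100 = 139.566.

139.57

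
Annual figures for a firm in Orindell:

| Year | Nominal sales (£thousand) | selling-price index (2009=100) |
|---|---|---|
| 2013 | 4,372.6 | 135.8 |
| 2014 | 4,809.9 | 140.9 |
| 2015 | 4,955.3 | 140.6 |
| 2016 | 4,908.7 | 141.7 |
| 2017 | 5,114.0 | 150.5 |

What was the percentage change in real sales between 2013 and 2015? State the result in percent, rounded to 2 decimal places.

9.46%

Real sales 2013 = 4372.6/1.358 = 3219.88.
Real sales 2015 = 4955.3/1.406 = 3524.40.
Change = 3524.40/3219.88 − 1 = 0.0946.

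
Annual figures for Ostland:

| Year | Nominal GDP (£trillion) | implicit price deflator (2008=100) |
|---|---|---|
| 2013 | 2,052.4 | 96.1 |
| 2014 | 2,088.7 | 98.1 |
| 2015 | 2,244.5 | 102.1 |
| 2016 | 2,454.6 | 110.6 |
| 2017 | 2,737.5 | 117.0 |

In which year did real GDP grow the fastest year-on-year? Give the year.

2014: real = 2088.7/0.981 = 2129.15; growth vs 2013 (2135.69) = -0.31%.
2015: real = 2244.5/1.021 = 2198.33; growth vs 2014 (2129.15) = 3.25%.
2016: real = 2454.6/1.106 = 2219.35; growth vs 2015 (2198.33) = 0.96%.
2017: real = 2737.5/1.170 = 2339.74; growth vs 2016 (2219.35) = 5.42%.

2017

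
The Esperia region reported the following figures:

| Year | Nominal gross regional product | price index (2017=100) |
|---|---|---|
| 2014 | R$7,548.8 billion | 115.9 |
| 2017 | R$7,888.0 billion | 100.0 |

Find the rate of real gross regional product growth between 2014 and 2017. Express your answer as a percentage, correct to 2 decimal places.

21.11%

Deflate each year: 2014 → 7548.8/1.159 = 6513.20; 2017 → 7888.0/1.000 = 7888.00.
So real gross regional product changed by 7888.00/6513.20 − 1 = 0.2111, i.e. 21.11%.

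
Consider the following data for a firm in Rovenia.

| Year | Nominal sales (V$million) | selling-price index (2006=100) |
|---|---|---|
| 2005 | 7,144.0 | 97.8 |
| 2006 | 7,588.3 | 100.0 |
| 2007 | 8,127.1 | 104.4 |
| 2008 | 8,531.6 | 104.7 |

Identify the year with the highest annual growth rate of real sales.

2006: real = 7588.3/1.000 = 7588.30; growth vs 2005 (7304.70) = 3.88%.
2007: real = 8127.1/1.044 = 7784.58; growth vs 2006 (7588.30) = 2.59%.
2008: real = 8531.6/1.047 = 8148.62; growth vs 2007 (7784.58) = 4.68%.

2008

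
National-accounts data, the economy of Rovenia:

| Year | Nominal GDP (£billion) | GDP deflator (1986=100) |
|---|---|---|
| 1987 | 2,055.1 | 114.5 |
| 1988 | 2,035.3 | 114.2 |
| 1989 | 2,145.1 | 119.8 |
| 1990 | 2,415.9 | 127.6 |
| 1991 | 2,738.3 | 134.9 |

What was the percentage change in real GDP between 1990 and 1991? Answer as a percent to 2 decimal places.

Real GDP 1990 = 2415.9/1.276 = 1893.34.
Real GDP 1991 = 2738.3/1.349 = 2029.87.
Change = 2029.87/1893.34 − 1 = 0.0721.

7.21%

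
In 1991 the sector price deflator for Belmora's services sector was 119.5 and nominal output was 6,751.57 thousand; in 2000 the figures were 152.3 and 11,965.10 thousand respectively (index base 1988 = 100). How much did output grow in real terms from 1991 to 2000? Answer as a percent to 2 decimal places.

39.05%

Real output 1991 = 6751.57 / 1.195 = 5649.85.
Real output 2000 = 11965.10 / 1.523 = 7856.27.
Real growth = 7856.27 / 5649.85 − 1 = 0.3905.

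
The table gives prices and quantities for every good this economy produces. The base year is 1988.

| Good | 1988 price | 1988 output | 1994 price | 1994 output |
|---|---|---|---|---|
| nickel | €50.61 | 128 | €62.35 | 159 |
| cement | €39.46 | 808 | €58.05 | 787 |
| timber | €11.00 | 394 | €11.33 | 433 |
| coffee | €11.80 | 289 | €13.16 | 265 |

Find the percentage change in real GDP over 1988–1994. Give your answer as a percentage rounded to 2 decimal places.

1.92%

Real GDP 1988 = Nominal GDP 1988 = 50.61·128 + 39.46·808 + 11.00·394 + 11.80·289 = 46105.96.
Real GDP 1994 (at 1988 prices) = 50.61·159 + 39.46·787 + 11.00·433 + 11.80·265 = 46992.01.
Real growth = 46992.01/46105.96 − 1 = 0.0192.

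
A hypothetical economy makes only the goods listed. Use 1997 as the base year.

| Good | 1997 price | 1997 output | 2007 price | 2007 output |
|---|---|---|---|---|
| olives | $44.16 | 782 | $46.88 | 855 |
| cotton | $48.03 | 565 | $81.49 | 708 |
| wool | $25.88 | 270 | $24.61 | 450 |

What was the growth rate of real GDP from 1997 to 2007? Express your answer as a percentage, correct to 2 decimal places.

21.48%

Real GDP 1997 = Nominal GDP 1997 = 44.16·782 + 48.03·565 + 25.88·270 = 68657.67.
Real GDP 2007 (at 1997 prices) = 44.16·855 + 48.03·708 + 25.88·450 = 83408.04.
Real growth = 83408.04/68657.67 − 1 = 0.2148.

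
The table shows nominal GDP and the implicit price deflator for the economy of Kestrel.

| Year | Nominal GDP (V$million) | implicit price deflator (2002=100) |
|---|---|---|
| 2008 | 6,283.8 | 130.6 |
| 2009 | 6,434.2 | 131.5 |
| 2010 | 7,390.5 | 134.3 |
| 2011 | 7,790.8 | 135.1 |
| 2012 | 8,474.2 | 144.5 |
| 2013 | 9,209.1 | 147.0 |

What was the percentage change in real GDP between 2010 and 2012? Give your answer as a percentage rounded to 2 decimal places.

Real GDP 2010 = 7390.5/1.343 = 5502.98.
Real GDP 2012 = 8474.2/1.445 = 5864.50.
Change = 5864.50/5502.98 − 1 = 0.0657.

6.57%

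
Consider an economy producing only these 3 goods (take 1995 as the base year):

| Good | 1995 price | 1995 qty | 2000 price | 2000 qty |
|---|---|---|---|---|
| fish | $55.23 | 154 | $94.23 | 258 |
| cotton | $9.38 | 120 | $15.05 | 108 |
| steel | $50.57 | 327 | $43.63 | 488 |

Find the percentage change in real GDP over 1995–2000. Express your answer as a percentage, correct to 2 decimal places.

Real GDP 1995 = Nominal GDP 1995 = 55.23·154 + 9.38·120 + 50.57·327 = 26167.41.
Real GDP 2000 (at 1995 prices) = 55.23·258 + 9.38·108 + 50.57·488 = 39940.54.
Real growth = 39940.54/26167.41 − 1 = 0.5263.

52.63%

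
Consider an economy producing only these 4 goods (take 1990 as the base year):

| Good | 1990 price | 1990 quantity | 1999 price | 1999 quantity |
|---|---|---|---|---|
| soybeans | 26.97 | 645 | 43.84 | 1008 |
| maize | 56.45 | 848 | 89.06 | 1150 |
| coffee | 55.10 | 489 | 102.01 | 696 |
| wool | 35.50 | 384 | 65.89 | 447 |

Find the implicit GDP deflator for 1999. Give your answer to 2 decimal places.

Nominal GDP 1999 = 43.84·1008 + 89.06·1150 + 102.01·696 + 65.89·447 = 247061.51.
Real GDP 1999 (at 1990 prices) = 26.97·1008 + 56.45·1150 + 55.10·696 + 35.50·447 = 146321.36.
Deflator = Nominal/Real × 100 = 247061.51/146321.36 × 100 = 168.849.

168.85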